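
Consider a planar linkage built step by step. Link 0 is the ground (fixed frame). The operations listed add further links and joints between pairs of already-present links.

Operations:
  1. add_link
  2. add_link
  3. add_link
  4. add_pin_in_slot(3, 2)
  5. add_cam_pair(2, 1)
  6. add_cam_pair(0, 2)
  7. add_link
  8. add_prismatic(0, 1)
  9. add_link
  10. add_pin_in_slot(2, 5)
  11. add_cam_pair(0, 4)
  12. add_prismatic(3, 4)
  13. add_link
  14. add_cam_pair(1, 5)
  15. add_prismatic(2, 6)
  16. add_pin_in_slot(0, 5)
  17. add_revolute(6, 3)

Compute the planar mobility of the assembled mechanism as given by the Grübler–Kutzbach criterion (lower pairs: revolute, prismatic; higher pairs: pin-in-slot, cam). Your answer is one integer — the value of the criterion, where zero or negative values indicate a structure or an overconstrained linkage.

M = 3

[1;0;0] (link 0 is ground)
L+ [2;0;0]
L+ [3;0;0]
L+ [4;0;0]
PS(3,2)∈J2 [4;0;1]
C(2,1)∈J2 [4;0;2]
C(0,2)∈J2 [4;0;3]
L+ [5;0;3]
P(0,1)∈J1 [5;1;3]
L+ [6;1;3]
PS(2,5)∈J2 [6;1;4]
C(0,4)∈J2 [6;1;5]
P(3,4)∈J1 [6;2;5]
L+ [7;2;5]
C(1,5)∈J2 [7;2;6]
P(2,6)∈J1 [7;3;6]
PS(0,5)∈J2 [7;3;7]
R(6,3)∈J1 [7;4;7]
mobility = 18 − 8 − 7 = 3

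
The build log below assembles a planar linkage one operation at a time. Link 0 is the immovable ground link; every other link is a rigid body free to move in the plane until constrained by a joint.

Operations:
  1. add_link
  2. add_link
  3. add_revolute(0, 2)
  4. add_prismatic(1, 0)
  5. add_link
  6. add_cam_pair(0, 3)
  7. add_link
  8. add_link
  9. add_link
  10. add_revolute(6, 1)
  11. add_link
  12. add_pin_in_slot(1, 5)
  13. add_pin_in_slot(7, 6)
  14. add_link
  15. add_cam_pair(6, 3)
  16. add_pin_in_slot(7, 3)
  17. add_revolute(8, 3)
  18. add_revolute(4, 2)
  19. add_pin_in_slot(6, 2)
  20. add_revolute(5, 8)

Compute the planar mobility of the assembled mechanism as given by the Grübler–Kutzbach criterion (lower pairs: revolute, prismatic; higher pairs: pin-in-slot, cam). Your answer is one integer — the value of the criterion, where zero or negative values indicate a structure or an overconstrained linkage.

[1;0;0] (link 0 is ground)
L+ [2;0;0]
L+ [3;0;0]
R(0,2)∈J1 [3;1;0]
P(1,0)∈J1 [3;2;0]
L+ [4;2;0]
C(0,3)∈J2 [4;2;1]
L+ [5;2;1]
L+ [6;2;1]
L+ [7;2;1]
R(6,1)∈J1 [7;3;1]
L+ [8;3;1]
PS(1,5)∈J2 [8;3;2]
PS(7,6)∈J2 [8;3;3]
L+ [9;3;3]
C(6,3)∈J2 [9;3;4]
PS(7,3)∈J2 [9;3;5]
R(8,3)∈J1 [9;4;5]
R(4,2)∈J1 [9;5;5]
PS(6,2)∈J2 [9;5;6]
R(5,8)∈J1 [9;6;6]
mobility = 24 − 12 − 6 = 6

M = 6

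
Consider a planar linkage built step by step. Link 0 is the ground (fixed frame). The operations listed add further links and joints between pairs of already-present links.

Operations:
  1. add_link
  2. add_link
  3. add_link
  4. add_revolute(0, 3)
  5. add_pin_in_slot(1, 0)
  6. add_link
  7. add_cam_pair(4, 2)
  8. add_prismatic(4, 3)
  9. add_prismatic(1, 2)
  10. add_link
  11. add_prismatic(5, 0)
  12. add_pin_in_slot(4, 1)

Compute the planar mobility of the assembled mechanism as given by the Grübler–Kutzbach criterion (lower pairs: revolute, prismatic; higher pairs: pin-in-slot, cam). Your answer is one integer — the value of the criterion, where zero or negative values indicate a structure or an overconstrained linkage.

M = 4

[1;0;0] (link 0 is ground)
L+ [2;0;0]
L+ [3;0;0]
L+ [4;0;0]
R(0,3)∈J1 [4;1;0]
PS(1,0)∈J2 [4;1;1]
L+ [5;1;1]
C(4,2)∈J2 [5;1;2]
P(4,3)∈J1 [5;2;2]
P(1,2)∈J1 [5;3;2]
L+ [6;3;2]
P(5,0)∈J1 [6;4;2]
PS(4,1)∈J2 [6;4;3]
mobility = 15 − 8 − 3 = 4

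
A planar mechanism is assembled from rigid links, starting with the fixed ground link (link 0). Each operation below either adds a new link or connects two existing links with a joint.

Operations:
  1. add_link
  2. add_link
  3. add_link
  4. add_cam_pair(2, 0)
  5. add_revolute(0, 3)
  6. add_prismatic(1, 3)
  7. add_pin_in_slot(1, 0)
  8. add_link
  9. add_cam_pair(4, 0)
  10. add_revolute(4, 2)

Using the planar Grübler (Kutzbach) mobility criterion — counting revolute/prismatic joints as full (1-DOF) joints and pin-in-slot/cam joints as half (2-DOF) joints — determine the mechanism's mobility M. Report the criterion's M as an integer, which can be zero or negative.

L=1 J1=0 J2=0
add link → L=2 J1=0 J2=0
add link → L=3 J1=0 J2=0
add link → L=4 J1=0 J2=0
C@2,0 dof=2 J2 → L=4 J1=0 J2=1
R@0,3 dof=1 J1 → L=4 J1=1 J2=1
P@1,3 dof=1 J1 → L=4 J1=2 J2=1
PS@1,0 dof=2 J2 → L=4 J1=2 J2=2
add link → L=5 J1=2 J2=2
C@4,0 dof=2 J2 → L=5 J1=2 J2=3
R@4,2 dof=1 J1 → L=5 J1=3 J2=3
M=3(L−1)−2J1−J2=3·4−2·3−3=3

M = 3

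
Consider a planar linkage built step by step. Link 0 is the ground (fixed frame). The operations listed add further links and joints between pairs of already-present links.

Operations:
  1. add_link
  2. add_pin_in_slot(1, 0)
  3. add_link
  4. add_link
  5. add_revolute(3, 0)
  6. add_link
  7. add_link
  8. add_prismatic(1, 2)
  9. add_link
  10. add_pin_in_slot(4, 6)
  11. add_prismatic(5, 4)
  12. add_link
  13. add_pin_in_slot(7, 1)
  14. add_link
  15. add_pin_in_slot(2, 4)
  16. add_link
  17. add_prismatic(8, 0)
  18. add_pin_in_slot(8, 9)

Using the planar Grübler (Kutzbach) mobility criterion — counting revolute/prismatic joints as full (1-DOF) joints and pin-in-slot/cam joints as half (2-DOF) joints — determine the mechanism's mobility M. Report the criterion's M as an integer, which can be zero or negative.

M = 14

ground; <1,0,0>
#1 <2,0,0>
PS:1↔0 J2 <2,0,1>
#2 <3,0,1>
#3 <4,0,1>
R:3↔0 J1 <4,1,1>
#4 <5,1,1>
#5 <6,1,1>
P:1↔2 J1 <6,2,1>
#6 <7,2,1>
PS:4↔6 J2 <7,2,2>
P:5↔4 J1 <7,3,2>
#7 <8,3,2>
PS:7↔1 J2 <8,3,3>
#8 <9,3,3>
PS:2↔4 J2 <9,3,4>
#9 <10,3,4>
P:8↔0 J1 <10,4,4>
PS:8↔9 J2 <10,4,5>
3×9 − 2×4 − 1×5 = 14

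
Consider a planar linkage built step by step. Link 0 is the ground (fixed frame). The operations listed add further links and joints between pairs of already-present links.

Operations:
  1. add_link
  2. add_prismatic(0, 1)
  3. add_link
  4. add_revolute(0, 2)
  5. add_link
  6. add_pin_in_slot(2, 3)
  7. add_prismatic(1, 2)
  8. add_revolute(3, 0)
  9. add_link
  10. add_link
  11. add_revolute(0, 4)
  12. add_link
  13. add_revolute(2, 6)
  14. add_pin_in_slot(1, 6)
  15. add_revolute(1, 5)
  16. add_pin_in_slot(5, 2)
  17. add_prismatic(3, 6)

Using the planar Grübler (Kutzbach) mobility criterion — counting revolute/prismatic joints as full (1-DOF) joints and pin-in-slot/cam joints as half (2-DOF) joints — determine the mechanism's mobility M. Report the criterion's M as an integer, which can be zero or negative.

M = -1

[1;0;0] (link 0 is ground)
L+ [2;0;0]
P(0,1)∈J1 [2;1;0]
L+ [3;1;0]
R(0,2)∈J1 [3;2;0]
L+ [4;2;0]
PS(2,3)∈J2 [4;2;1]
P(1,2)∈J1 [4;3;1]
R(3,0)∈J1 [4;4;1]
L+ [5;4;1]
L+ [6;4;1]
R(0,4)∈J1 [6;5;1]
L+ [7;5;1]
R(2,6)∈J1 [7;6;1]
PS(1,6)∈J2 [7;6;2]
R(1,5)∈J1 [7;7;2]
PS(5,2)∈J2 [7;7;3]
P(3,6)∈J1 [7;8;3]
mobility = 18 − 16 − 3 = -1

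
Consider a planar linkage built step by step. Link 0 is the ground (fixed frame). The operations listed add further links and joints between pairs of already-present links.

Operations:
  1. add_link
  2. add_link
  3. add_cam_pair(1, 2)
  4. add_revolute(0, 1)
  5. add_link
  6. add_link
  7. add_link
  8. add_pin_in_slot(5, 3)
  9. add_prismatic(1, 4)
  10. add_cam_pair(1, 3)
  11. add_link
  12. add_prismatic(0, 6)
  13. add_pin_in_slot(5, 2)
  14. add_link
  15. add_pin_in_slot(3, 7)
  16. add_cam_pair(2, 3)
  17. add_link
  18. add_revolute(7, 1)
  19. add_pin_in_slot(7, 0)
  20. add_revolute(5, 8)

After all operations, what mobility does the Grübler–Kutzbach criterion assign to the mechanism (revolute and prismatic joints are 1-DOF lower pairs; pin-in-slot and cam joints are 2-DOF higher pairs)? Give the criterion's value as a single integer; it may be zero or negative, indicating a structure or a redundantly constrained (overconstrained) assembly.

M = 7

[1;0;0] (link 0 is ground)
L+ [2;0;0]
L+ [3;0;0]
C(1,2)∈J2 [3;0;1]
R(0,1)∈J1 [3;1;1]
L+ [4;1;1]
L+ [5;1;1]
L+ [6;1;1]
PS(5,3)∈J2 [6;1;2]
P(1,4)∈J1 [6;2;2]
C(1,3)∈J2 [6;2;3]
L+ [7;2;3]
P(0,6)∈J1 [7;3;3]
PS(5,2)∈J2 [7;3;4]
L+ [8;3;4]
PS(3,7)∈J2 [8;3;5]
C(2,3)∈J2 [8;3;6]
L+ [9;3;6]
R(7,1)∈J1 [9;4;6]
PS(7,0)∈J2 [9;4;7]
R(5,8)∈J1 [9;5;7]
mobility = 24 − 10 − 7 = 7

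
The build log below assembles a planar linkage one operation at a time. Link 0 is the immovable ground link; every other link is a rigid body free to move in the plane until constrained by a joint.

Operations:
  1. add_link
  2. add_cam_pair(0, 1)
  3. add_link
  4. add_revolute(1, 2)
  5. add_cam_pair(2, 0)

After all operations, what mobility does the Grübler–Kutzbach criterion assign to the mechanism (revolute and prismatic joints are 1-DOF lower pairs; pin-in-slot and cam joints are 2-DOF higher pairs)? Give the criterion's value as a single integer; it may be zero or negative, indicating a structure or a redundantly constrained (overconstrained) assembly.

[1;0;0] (link 0 is ground)
L+ [2;0;0]
C(0,1)∈J2 [2;0;1]
L+ [3;0;1]
R(1,2)∈J1 [3;1;1]
C(2,0)∈J2 [3;1;2]
mobility = 6 − 2 − 2 = 2

M = 2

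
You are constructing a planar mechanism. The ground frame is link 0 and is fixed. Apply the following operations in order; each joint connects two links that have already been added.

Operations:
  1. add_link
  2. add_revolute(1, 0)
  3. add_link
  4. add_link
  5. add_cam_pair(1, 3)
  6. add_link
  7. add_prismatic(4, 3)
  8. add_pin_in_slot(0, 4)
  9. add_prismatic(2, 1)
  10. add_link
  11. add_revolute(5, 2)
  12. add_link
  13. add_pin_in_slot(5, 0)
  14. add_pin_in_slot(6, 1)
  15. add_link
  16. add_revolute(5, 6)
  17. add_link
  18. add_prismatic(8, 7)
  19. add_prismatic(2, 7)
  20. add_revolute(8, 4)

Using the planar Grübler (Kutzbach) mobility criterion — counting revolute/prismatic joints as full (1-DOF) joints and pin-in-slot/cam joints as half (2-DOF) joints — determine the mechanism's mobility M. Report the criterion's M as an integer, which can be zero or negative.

M = 4

link 0 = ground. State L|J1|J2 = 1|0|0
+link1  2|0|0
R(1,0) f=1→J1  2|1|0
+link2  3|1|0
+link3  4|1|0
C(1,3) f=2→J2  4|1|1
+link4  5|1|1
P(4,3) f=1→J1  5|2|1
PS(0,4) f=2→J2  5|2|2
P(2,1) f=1→J1  5|3|2
+link5  6|3|2
R(5,2) f=1→J1  6|4|2
+link6  7|4|2
PS(5,0) f=2→J2  7|4|3
PS(6,1) f=2→J2  7|4|4
+link7  8|4|4
R(5,6) f=1→J1  8|5|4
+link8  9|5|4
P(8,7) f=1→J1  9|6|4
P(2,7) f=1→J1  9|7|4
R(8,4) f=1→J1  9|8|4
M = 3(9−1)−2·8−4 = 24−16−4 = 4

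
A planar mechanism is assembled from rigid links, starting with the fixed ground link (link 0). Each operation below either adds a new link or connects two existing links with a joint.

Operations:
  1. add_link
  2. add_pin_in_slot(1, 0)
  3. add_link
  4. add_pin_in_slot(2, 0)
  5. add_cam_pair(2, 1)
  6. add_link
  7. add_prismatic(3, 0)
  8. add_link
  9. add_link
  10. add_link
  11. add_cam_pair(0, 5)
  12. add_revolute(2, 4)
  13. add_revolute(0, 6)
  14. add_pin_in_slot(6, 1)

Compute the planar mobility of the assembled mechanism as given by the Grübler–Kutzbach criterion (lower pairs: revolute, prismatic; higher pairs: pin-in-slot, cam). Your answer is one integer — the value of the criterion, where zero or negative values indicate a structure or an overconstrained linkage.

M = 7

ground; <1,0,0>
#1 <2,0,0>
PS:1↔0 J2 <2,0,1>
#2 <3,0,1>
PS:2↔0 J2 <3,0,2>
C:2↔1 J2 <3,0,3>
#3 <4,0,3>
P:3↔0 J1 <4,1,3>
#4 <5,1,3>
#5 <6,1,3>
#6 <7,1,3>
C:0↔5 J2 <7,1,4>
R:2↔4 J1 <7,2,4>
R:0↔6 J1 <7,3,4>
PS:6↔1 J2 <7,3,5>
3×6 − 2×3 − 1×5 = 7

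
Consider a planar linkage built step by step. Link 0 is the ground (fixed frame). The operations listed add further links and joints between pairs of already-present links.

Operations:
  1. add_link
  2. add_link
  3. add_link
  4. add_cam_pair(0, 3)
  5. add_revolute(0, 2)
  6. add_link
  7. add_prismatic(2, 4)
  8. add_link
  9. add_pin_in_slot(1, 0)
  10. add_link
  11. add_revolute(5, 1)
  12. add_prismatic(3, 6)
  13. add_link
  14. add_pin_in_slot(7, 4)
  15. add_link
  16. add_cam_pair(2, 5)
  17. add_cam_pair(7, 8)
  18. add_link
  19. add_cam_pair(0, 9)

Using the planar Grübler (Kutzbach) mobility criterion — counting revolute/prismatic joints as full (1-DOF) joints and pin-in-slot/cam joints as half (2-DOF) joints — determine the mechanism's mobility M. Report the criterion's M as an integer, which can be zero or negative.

(L,J1,J2)=(1,0,0); link0 fixed
link1: (2,0,0)
link2: (3,0,0)
link3: (4,0,0)
C 0-3 [J2]: (4,0,1)
R 0-2 [J1]: (4,1,1)
link4: (5,1,1)
P 2-4 [J1]: (5,2,1)
link5: (6,2,1)
PS 1-0 [J2]: (6,2,2)
link6: (7,2,2)
R 5-1 [J1]: (7,3,2)
P 3-6 [J1]: (7,4,2)
link7: (8,4,2)
PS 7-4 [J2]: (8,4,3)
link8: (9,4,3)
C 2-5 [J2]: (9,4,4)
C 7-8 [J2]: (9,4,5)
link9: (10,4,5)
C 0-9 [J2]: (10,4,6)
Grübler: 3·9 − 2·4 − 6 = 13

M = 13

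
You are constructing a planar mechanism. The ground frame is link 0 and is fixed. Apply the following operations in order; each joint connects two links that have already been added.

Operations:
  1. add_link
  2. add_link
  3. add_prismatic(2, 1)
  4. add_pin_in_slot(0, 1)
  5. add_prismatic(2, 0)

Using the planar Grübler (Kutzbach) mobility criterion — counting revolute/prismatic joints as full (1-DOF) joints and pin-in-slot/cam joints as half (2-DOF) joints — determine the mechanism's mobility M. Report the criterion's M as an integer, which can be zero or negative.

M = 1

(L,J1,J2)=(1,0,0); link0 fixed
link1: (2,0,0)
link2: (3,0,0)
P 2-1 [J1]: (3,1,0)
PS 0-1 [J2]: (3,1,1)
P 2-0 [J1]: (3,2,1)
Grübler: 3·2 − 2·2 − 1 = 1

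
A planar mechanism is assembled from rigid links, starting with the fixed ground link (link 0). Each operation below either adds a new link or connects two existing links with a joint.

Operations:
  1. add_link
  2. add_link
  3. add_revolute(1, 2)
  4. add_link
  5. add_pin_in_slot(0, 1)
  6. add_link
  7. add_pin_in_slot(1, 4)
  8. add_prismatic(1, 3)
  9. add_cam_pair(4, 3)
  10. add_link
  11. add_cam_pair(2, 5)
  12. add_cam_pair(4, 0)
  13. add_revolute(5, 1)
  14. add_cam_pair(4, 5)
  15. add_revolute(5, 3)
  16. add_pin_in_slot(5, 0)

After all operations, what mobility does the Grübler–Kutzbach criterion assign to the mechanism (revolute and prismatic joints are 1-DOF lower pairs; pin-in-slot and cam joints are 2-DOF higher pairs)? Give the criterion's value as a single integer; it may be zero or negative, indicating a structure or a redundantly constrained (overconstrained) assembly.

M = 0

(L,J1,J2)=(1,0,0); link0 fixed
link1: (2,0,0)
link2: (3,0,0)
R 1-2 [J1]: (3,1,0)
link3: (4,1,0)
PS 0-1 [J2]: (4,1,1)
link4: (5,1,1)
PS 1-4 [J2]: (5,1,2)
P 1-3 [J1]: (5,2,2)
C 4-3 [J2]: (5,2,3)
link5: (6,2,3)
C 2-5 [J2]: (6,2,4)
C 4-0 [J2]: (6,2,5)
R 5-1 [J1]: (6,3,5)
C 4-5 [J2]: (6,3,6)
R 5-3 [J1]: (6,4,6)
PS 5-0 [J2]: (6,4,7)
Grübler: 3·5 − 2·4 − 7 = 0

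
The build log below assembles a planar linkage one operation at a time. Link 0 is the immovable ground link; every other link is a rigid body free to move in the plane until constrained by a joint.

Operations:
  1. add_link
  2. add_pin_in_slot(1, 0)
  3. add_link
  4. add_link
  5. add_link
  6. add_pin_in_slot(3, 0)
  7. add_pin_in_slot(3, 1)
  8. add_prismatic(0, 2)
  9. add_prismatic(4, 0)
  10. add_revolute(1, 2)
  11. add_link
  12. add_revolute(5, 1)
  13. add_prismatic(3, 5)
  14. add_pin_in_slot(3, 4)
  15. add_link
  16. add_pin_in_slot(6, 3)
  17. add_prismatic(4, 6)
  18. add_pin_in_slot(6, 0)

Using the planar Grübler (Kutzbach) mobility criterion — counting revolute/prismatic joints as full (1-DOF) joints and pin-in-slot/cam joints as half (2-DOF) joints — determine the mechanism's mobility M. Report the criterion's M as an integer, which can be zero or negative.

(L,J1,J2)=(1,0,0); link0 fixed
link1: (2,0,0)
PS 1-0 [J2]: (2,0,1)
link2: (3,0,1)
link3: (4,0,1)
link4: (5,0,1)
PS 3-0 [J2]: (5,0,2)
PS 3-1 [J2]: (5,0,3)
P 0-2 [J1]: (5,1,3)
P 4-0 [J1]: (5,2,3)
R 1-2 [J1]: (5,3,3)
link5: (6,3,3)
R 5-1 [J1]: (6,4,3)
P 3-5 [J1]: (6,5,3)
PS 3-4 [J2]: (6,5,4)
link6: (7,5,4)
PS 6-3 [J2]: (7,5,5)
P 4-6 [J1]: (7,6,5)
PS 6-0 [J2]: (7,6,6)
Grübler: 3·6 − 2·6 − 6 = 0

M = 0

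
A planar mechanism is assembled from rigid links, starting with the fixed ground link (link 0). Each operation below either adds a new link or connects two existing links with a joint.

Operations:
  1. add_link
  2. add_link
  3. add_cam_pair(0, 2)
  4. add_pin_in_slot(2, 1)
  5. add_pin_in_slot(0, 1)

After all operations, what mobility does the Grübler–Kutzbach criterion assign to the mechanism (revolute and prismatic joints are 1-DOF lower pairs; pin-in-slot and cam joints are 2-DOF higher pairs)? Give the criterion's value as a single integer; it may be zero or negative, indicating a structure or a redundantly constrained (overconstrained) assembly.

M = 3

ground; <1,0,0>
#1 <2,0,0>
#2 <3,0,0>
C:0↔2 J2 <3,0,1>
PS:2↔1 J2 <3,0,2>
PS:0↔1 J2 <3,0,3>
3×2 − 2×0 − 1×3 = 3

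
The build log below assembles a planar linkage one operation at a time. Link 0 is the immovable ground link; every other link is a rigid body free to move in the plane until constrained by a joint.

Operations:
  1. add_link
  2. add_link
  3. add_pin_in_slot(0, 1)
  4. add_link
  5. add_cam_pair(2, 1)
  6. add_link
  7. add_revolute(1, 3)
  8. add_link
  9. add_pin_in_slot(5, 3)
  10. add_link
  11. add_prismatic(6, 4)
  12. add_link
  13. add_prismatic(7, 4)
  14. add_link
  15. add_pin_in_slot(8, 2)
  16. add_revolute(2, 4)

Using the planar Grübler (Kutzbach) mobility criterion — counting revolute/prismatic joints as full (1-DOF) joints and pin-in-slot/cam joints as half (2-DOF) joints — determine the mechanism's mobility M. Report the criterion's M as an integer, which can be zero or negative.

[1;0;0] (link 0 is ground)
L+ [2;0;0]
L+ [3;0;0]
PS(0,1)∈J2 [3;0;1]
L+ [4;0;1]
C(2,1)∈J2 [4;0;2]
L+ [5;0;2]
R(1,3)∈J1 [5;1;2]
L+ [6;1;2]
PS(5,3)∈J2 [6;1;3]
L+ [7;1;3]
P(6,4)∈J1 [7;2;3]
L+ [8;2;3]
P(7,4)∈J1 [8;3;3]
L+ [9;3;3]
PS(8,2)∈J2 [9;3;4]
R(2,4)∈J1 [9;4;4]
mobility = 24 − 8 − 4 = 12

M = 12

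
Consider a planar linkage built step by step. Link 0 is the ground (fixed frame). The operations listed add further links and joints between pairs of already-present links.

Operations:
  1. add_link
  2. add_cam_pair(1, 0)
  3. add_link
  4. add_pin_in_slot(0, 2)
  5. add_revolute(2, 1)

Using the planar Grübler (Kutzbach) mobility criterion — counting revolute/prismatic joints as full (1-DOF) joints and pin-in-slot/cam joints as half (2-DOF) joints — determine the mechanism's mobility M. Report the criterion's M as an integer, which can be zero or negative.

M = 2

ground; <1,0,0>
#1 <2,0,0>
C:1↔0 J2 <2,0,1>
#2 <3,0,1>
PS:0↔2 J2 <3,0,2>
R:2↔1 J1 <3,1,2>
3×2 − 2×1 − 1×2 = 2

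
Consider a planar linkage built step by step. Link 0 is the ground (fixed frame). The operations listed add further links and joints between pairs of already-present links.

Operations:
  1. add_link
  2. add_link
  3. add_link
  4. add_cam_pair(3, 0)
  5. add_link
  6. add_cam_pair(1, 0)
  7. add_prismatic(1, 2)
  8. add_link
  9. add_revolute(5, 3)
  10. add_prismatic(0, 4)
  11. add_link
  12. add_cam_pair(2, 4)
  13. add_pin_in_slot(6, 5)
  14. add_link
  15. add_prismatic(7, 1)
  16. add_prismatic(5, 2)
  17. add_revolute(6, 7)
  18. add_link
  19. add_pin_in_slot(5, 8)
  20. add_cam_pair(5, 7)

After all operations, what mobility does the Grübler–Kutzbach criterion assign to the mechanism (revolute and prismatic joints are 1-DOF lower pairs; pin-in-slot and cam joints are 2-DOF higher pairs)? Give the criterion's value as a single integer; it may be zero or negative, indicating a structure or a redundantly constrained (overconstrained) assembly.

M = 6

link 0 = ground. State L|J1|J2 = 1|0|0
+link1  2|0|0
+link2  3|0|0
+link3  4|0|0
C(3,0) f=2→J2  4|0|1
+link4  5|0|1
C(1,0) f=2→J2  5|0|2
P(1,2) f=1→J1  5|1|2
+link5  6|1|2
R(5,3) f=1→J1  6|2|2
P(0,4) f=1→J1  6|3|2
+link6  7|3|2
C(2,4) f=2→J2  7|3|3
PS(6,5) f=2→J2  7|3|4
+link7  8|3|4
P(7,1) f=1→J1  8|4|4
P(5,2) f=1→J1  8|5|4
R(6,7) f=1→J1  8|6|4
+link8  9|6|4
PS(5,8) f=2→J2  9|6|5
C(5,7) f=2→J2  9|6|6
M = 3(9−1)−2·6−6 = 24−12−6 = 6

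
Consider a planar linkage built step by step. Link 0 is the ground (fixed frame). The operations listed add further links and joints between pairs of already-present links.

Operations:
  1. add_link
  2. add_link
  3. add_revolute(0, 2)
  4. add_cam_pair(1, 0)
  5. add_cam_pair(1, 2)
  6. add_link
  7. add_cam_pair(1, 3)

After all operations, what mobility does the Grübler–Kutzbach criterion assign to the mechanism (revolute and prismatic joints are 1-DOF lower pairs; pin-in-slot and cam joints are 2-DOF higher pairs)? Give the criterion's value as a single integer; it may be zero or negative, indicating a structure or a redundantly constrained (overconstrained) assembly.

ground; <1,0,0>
#1 <2,0,0>
#2 <3,0,0>
R:0↔2 J1 <3,1,0>
C:1↔0 J2 <3,1,1>
C:1↔2 J2 <3,1,2>
#3 <4,1,2>
C:1↔3 J2 <4,1,3>
3×3 − 2×1 − 1×3 = 4

M = 4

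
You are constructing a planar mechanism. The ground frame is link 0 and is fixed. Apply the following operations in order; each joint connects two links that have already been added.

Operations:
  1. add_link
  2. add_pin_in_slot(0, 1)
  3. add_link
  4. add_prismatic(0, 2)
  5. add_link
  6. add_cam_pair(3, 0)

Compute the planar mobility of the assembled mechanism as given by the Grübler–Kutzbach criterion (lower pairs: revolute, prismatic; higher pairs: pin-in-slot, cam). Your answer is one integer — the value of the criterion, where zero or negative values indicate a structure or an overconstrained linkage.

M = 5

ground; <1,0,0>
#1 <2,0,0>
PS:0↔1 J2 <2,0,1>
#2 <3,0,1>
P:0↔2 J1 <3,1,1>
#3 <4,1,1>
C:3↔0 J2 <4,1,2>
3×3 − 2×1 − 1×2 = 5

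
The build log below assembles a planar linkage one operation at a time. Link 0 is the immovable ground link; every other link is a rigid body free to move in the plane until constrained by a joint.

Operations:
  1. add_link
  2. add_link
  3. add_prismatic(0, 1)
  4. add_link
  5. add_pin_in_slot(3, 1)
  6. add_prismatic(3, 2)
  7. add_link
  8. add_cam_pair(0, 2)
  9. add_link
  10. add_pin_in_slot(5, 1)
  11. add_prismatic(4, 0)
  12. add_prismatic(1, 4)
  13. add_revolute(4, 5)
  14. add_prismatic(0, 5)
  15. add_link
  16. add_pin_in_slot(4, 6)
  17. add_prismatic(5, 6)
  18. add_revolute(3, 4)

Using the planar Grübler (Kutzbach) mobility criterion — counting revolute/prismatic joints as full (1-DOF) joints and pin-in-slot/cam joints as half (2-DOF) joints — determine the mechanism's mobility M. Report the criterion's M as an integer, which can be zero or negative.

M = -2

ground; <1,0,0>
#1 <2,0,0>
#2 <3,0,0>
P:0↔1 J1 <3,1,0>
#3 <4,1,0>
PS:3↔1 J2 <4,1,1>
P:3↔2 J1 <4,2,1>
#4 <5,2,1>
C:0↔2 J2 <5,2,2>
#5 <6,2,2>
PS:5↔1 J2 <6,2,3>
P:4↔0 J1 <6,3,3>
P:1↔4 J1 <6,4,3>
R:4↔5 J1 <6,5,3>
P:0↔5 J1 <6,6,3>
#6 <7,6,3>
PS:4↔6 J2 <7,6,4>
P:5↔6 J1 <7,7,4>
R:3↔4 J1 <7,8,4>
3×6 − 2×8 − 1×4 = -2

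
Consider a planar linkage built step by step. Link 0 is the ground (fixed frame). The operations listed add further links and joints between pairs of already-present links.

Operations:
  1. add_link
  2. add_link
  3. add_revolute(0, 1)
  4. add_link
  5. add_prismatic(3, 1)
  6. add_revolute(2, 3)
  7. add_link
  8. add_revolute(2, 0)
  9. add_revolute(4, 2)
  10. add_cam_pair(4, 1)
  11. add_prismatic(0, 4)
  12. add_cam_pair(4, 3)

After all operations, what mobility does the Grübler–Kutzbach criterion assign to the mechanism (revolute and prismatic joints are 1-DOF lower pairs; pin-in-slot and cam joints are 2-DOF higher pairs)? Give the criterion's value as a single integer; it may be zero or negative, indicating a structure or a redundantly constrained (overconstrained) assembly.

ground; <1,0,0>
#1 <2,0,0>
#2 <3,0,0>
R:0↔1 J1 <3,1,0>
#3 <4,1,0>
P:3↔1 J1 <4,2,0>
R:2↔3 J1 <4,3,0>
#4 <5,3,0>
R:2↔0 J1 <5,4,0>
R:4↔2 J1 <5,5,0>
C:4↔1 J2 <5,5,1>
P:0↔4 J1 <5,6,1>
C:4↔3 J2 <5,6,2>
3×4 − 2×6 − 1×2 = -2

M = -2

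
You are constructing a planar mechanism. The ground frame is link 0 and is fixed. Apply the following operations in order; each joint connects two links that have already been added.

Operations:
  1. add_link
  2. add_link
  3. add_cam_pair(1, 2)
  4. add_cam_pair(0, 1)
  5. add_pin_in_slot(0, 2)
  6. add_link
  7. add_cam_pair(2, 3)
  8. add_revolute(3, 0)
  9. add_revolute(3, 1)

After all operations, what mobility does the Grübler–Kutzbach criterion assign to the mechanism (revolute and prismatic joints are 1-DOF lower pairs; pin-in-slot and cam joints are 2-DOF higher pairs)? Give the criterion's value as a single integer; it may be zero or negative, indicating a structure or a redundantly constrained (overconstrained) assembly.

M = 1

link 0 = ground. State L|J1|J2 = 1|0|0
+link1  2|0|0
+link2  3|0|0
C(1,2) f=2→J2  3|0|1
C(0,1) f=2→J2  3|0|2
PS(0,2) f=2→J2  3|0|3
+link3  4|0|3
C(2,3) f=2→J2  4|0|4
R(3,0) f=1→J1  4|1|4
R(3,1) f=1→J1  4|2|4
M = 3(4−1)−2·2−4 = 9−4−4 = 1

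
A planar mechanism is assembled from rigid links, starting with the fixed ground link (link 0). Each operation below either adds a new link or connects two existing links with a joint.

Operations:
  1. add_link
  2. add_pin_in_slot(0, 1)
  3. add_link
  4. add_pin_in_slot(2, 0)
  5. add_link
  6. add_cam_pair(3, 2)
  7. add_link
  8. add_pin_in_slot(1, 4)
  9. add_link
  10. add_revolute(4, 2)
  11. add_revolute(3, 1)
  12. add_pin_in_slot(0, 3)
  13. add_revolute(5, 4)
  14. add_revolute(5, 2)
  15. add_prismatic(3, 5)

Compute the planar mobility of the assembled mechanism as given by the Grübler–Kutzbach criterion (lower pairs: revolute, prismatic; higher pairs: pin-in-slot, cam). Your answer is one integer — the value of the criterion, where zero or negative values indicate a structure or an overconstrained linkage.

M = 0

ground; <1,0,0>
#1 <2,0,0>
PS:0↔1 J2 <2,0,1>
#2 <3,0,1>
PS:2↔0 J2 <3,0,2>
#3 <4,0,2>
C:3↔2 J2 <4,0,3>
#4 <5,0,3>
PS:1↔4 J2 <5,0,4>
#5 <6,0,4>
R:4↔2 J1 <6,1,4>
R:3↔1 J1 <6,2,4>
PS:0↔3 J2 <6,2,5>
R:5↔4 J1 <6,3,5>
R:5↔2 J1 <6,4,5>
P:3↔5 J1 <6,5,5>
3×5 − 2×5 − 1×5 = 0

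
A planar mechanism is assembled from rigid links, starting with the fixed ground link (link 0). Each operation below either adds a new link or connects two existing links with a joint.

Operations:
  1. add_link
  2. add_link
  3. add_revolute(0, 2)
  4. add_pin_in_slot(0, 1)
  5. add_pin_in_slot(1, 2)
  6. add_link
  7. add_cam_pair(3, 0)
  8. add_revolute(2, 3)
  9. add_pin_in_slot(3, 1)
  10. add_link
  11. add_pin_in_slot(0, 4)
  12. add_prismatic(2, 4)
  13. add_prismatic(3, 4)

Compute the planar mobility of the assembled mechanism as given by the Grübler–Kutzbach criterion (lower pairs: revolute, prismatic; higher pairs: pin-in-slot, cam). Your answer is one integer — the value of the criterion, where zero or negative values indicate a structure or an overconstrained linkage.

[1;0;0] (link 0 is ground)
L+ [2;0;0]
L+ [3;0;0]
R(0,2)∈J1 [3;1;0]
PS(0,1)∈J2 [3;1;1]
PS(1,2)∈J2 [3;1;2]
L+ [4;1;2]
C(3,0)∈J2 [4;1;3]
R(2,3)∈J1 [4;2;3]
PS(3,1)∈J2 [4;2;4]
L+ [5;2;4]
PS(0,4)∈J2 [5;2;5]
P(2,4)∈J1 [5;3;5]
P(3,4)∈J1 [5;4;5]
mobility = 12 − 8 − 5 = -1

M = -1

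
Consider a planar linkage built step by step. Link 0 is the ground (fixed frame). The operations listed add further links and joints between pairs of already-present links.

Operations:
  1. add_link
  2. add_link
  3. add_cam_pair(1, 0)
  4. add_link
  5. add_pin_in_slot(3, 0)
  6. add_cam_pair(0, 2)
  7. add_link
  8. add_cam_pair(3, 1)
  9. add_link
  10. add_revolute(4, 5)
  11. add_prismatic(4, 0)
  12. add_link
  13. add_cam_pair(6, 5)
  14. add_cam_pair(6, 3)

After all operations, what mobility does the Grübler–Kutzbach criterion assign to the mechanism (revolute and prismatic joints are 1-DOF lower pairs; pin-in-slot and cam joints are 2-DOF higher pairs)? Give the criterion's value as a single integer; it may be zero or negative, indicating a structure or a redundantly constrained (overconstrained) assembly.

M = 8

link 0 = ground. State L|J1|J2 = 1|0|0
+link1  2|0|0
+link2  3|0|0
C(1,0) f=2→J2  3|0|1
+link3  4|0|1
PS(3,0) f=2→J2  4|0|2
C(0,2) f=2→J2  4|0|3
+link4  5|0|3
C(3,1) f=2→J2  5|0|4
+link5  6|0|4
R(4,5) f=1→J1  6|1|4
P(4,0) f=1→J1  6|2|4
+link6  7|2|4
C(6,5) f=2→J2  7|2|5
C(6,3) f=2→J2  7|2|6
M = 3(7−1)−2·2−6 = 18−4−6 = 8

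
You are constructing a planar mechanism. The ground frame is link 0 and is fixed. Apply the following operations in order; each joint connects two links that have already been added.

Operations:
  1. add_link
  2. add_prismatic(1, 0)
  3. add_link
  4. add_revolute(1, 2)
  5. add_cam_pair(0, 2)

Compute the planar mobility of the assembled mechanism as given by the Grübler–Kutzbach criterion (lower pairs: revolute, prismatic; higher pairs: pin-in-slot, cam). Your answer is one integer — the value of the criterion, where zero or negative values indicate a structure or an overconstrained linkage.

[1;0;0] (link 0 is ground)
L+ [2;0;0]
P(1,0)∈J1 [2;1;0]
L+ [3;1;0]
R(1,2)∈J1 [3;2;0]
C(0,2)∈J2 [3;2;1]
mobility = 6 − 4 − 1 = 1

M = 1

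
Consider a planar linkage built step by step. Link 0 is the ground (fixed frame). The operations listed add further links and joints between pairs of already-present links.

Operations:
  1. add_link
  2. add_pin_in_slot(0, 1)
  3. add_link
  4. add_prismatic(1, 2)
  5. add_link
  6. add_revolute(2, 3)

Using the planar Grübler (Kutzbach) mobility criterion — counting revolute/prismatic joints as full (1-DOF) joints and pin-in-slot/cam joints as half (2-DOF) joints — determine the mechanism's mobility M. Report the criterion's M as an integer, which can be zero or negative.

ground; <1,0,0>
#1 <2,0,0>
PS:0↔1 J2 <2,0,1>
#2 <3,0,1>
P:1↔2 J1 <3,1,1>
#3 <4,1,1>
R:2↔3 J1 <4,2,1>
3×3 − 2×2 − 1×1 = 4

M = 4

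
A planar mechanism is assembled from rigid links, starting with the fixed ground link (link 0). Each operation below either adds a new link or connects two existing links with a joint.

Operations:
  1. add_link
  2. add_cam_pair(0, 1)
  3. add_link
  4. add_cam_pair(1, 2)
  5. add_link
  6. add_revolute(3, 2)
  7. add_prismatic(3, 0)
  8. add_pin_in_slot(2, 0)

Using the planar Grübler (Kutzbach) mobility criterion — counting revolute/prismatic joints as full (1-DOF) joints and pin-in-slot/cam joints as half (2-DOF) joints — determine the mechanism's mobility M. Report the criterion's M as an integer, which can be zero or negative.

M = 2

[1;0;0] (link 0 is ground)
L+ [2;0;0]
C(0,1)∈J2 [2;0;1]
L+ [3;0;1]
C(1,2)∈J2 [3;0;2]
L+ [4;0;2]
R(3,2)∈J1 [4;1;2]
P(3,0)∈J1 [4;2;2]
PS(2,0)∈J2 [4;2;3]
mobility = 9 − 4 − 3 = 2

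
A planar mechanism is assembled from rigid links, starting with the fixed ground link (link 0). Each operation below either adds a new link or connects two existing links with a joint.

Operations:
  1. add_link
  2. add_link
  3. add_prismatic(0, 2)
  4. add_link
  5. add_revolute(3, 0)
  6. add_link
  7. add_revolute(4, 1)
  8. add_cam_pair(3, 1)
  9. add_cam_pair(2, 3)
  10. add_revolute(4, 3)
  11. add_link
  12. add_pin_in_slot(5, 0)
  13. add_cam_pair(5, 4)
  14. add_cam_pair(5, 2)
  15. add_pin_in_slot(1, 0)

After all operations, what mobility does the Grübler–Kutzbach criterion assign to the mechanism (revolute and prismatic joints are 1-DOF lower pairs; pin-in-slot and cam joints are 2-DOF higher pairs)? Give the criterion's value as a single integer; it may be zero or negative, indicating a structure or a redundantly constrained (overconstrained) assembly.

ground; <1,0,0>
#1 <2,0,0>
#2 <3,0,0>
P:0↔2 J1 <3,1,0>
#3 <4,1,0>
R:3↔0 J1 <4,2,0>
#4 <5,2,0>
R:4↔1 J1 <5,3,0>
C:3↔1 J2 <5,3,1>
C:2↔3 J2 <5,3,2>
R:4↔3 J1 <5,4,2>
#5 <6,4,2>
PS:5↔0 J2 <6,4,3>
C:5↔4 J2 <6,4,4>
C:5↔2 J2 <6,4,5>
PS:1↔0 J2 <6,4,6>
3×5 − 2×4 − 1×6 = 1

M = 1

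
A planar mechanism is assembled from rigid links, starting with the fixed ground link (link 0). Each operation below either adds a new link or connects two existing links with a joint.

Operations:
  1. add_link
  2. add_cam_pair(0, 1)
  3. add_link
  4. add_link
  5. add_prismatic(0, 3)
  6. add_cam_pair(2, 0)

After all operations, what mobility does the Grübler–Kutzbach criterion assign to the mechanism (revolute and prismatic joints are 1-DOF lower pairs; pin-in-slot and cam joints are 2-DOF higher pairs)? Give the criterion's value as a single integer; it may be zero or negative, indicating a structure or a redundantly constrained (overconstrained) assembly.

M = 5

ground; <1,0,0>
#1 <2,0,0>
C:0↔1 J2 <2,0,1>
#2 <3,0,1>
#3 <4,0,1>
P:0↔3 J1 <4,1,1>
C:2↔0 J2 <4,1,2>
3×3 − 2×1 − 1×2 = 5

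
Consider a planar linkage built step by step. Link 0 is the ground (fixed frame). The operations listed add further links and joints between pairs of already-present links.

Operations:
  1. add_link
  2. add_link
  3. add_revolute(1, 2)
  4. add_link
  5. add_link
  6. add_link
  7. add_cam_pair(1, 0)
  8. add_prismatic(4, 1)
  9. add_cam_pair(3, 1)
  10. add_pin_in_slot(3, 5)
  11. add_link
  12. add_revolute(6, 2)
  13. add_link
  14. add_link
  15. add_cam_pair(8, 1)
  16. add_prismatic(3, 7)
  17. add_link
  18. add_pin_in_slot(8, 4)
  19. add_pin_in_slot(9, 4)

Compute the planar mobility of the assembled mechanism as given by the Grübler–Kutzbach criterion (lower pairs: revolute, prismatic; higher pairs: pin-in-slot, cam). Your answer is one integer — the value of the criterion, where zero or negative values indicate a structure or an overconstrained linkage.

(L,J1,J2)=(1,0,0); link0 fixed
link1: (2,0,0)
link2: (3,0,0)
R 1-2 [J1]: (3,1,0)
link3: (4,1,0)
link4: (5,1,0)
link5: (6,1,0)
C 1-0 [J2]: (6,1,1)
P 4-1 [J1]: (6,2,1)
C 3-1 [J2]: (6,2,2)
PS 3-5 [J2]: (6,2,3)
link6: (7,2,3)
R 6-2 [J1]: (7,3,3)
link7: (8,3,3)
link8: (9,3,3)
C 8-1 [J2]: (9,3,4)
P 3-7 [J1]: (9,4,4)
link9: (10,4,4)
PS 8-4 [J2]: (10,4,5)
PS 9-4 [J2]: (10,4,6)
Grübler: 3·9 − 2·4 − 6 = 13

M = 13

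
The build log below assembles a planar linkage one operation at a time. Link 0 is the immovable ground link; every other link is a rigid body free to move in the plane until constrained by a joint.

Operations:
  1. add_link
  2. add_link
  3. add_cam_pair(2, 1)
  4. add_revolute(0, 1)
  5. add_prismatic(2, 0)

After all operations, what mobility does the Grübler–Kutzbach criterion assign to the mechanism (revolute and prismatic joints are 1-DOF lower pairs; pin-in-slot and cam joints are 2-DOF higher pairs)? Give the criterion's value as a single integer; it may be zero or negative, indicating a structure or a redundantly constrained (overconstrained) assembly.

L=1 J1=0 J2=0
add link → L=2 J1=0 J2=0
add link → L=3 J1=0 J2=0
C@2,1 dof=2 J2 → L=3 J1=0 J2=1
R@0,1 dof=1 J1 → L=3 J1=1 J2=1
P@2,0 dof=1 J1 → L=3 J1=2 J2=1
M=3(L−1)−2J1−J2=3·2−2·2−1=1

M = 1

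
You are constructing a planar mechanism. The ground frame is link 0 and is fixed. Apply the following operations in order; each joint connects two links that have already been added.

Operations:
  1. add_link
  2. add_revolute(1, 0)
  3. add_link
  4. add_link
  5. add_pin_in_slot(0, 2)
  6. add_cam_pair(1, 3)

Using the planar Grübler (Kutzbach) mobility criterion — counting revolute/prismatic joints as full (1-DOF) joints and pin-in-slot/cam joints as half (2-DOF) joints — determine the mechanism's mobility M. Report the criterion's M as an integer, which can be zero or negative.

ground; <1,0,0>
#1 <2,0,0>
R:1↔0 J1 <2,1,0>
#2 <3,1,0>
#3 <4,1,0>
PS:0↔2 J2 <4,1,1>
C:1↔3 J2 <4,1,2>
3×3 − 2×1 − 1×2 = 5

M = 5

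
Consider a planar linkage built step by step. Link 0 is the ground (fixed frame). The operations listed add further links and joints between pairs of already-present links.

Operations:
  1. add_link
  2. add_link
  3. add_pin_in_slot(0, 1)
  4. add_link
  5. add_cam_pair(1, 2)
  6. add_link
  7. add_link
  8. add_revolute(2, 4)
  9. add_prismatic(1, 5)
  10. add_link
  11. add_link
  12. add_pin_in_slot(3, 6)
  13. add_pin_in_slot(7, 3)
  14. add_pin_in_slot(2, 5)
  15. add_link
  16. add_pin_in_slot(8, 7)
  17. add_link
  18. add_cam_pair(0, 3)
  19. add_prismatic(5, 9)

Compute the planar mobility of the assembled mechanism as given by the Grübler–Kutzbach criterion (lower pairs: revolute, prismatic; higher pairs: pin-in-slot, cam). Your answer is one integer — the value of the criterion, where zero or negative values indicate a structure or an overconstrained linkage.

M = 14

[1;0;0] (link 0 is ground)
L+ [2;0;0]
L+ [3;0;0]
PS(0,1)∈J2 [3;0;1]
L+ [4;0;1]
C(1,2)∈J2 [4;0;2]
L+ [5;0;2]
L+ [6;0;2]
R(2,4)∈J1 [6;1;2]
P(1,5)∈J1 [6;2;2]
L+ [7;2;2]
L+ [8;2;2]
PS(3,6)∈J2 [8;2;3]
PS(7,3)∈J2 [8;2;4]
PS(2,5)∈J2 [8;2;5]
L+ [9;2;5]
PS(8,7)∈J2 [9;2;6]
L+ [10;2;6]
C(0,3)∈J2 [10;2;7]
P(5,9)∈J1 [10;3;7]
mobility = 27 − 6 − 7 = 14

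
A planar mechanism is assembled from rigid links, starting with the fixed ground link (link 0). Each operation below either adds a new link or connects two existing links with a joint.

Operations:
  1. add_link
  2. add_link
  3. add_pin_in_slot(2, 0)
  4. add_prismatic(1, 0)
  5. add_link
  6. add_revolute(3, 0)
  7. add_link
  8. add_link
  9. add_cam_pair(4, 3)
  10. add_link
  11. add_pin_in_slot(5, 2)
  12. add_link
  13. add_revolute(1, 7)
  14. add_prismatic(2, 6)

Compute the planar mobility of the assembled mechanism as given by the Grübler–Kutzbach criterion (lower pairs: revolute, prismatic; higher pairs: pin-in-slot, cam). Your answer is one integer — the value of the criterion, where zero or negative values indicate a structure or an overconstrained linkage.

[1;0;0] (link 0 is ground)
L+ [2;0;0]
L+ [3;0;0]
PS(2,0)∈J2 [3;0;1]
P(1,0)∈J1 [3;1;1]
L+ [4;1;1]
R(3,0)∈J1 [4;2;1]
L+ [5;2;1]
L+ [6;2;1]
C(4,3)∈J2 [6;2;2]
L+ [7;2;2]
PS(5,2)∈J2 [7;2;3]
L+ [8;2;3]
R(1,7)∈J1 [8;3;3]
P(2,6)∈J1 [8;4;3]
mobility = 21 − 8 − 3 = 10

M = 10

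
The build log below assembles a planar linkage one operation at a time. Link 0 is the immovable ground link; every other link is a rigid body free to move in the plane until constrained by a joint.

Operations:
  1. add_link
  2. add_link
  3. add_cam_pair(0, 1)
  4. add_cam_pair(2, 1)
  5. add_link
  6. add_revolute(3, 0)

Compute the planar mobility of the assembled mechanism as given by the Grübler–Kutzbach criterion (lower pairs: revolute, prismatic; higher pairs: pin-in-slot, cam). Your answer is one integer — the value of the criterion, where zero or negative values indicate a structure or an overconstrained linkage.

M = 5

ground; <1,0,0>
#1 <2,0,0>
#2 <3,0,0>
C:0↔1 J2 <3,0,1>
C:2↔1 J2 <3,0,2>
#3 <4,0,2>
R:3↔0 J1 <4,1,2>
3×3 − 2×1 − 1×2 = 5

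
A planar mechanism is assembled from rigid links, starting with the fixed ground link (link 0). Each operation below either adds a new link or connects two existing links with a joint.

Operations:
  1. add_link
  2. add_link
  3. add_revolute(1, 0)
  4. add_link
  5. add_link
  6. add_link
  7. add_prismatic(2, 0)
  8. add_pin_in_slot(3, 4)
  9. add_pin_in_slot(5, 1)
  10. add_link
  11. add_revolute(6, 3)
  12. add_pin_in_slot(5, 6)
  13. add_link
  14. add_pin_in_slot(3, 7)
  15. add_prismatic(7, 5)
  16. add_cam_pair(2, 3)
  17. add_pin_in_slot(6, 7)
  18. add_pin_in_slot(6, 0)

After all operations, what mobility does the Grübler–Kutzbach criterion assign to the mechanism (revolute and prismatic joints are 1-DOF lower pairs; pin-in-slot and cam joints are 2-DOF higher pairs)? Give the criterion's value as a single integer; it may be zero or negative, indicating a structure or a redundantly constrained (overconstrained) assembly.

M = 6

(L,J1,J2)=(1,0,0); link0 fixed
link1: (2,0,0)
link2: (3,0,0)
R 1-0 [J1]: (3,1,0)
link3: (4,1,0)
link4: (5,1,0)
link5: (6,1,0)
P 2-0 [J1]: (6,2,0)
PS 3-4 [J2]: (6,2,1)
PS 5-1 [J2]: (6,2,2)
link6: (7,2,2)
R 6-3 [J1]: (7,3,2)
PS 5-6 [J2]: (7,3,3)
link7: (8,3,3)
PS 3-7 [J2]: (8,3,4)
P 7-5 [J1]: (8,4,4)
C 2-3 [J2]: (8,4,5)
PS 6-7 [J2]: (8,4,6)
PS 6-0 [J2]: (8,4,7)
Grübler: 3·7 − 2·4 − 7 = 6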